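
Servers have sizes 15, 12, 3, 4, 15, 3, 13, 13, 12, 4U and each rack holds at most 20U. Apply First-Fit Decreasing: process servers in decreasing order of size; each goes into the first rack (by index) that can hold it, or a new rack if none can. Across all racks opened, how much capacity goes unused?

26

Sorted descending: 15, 15, 13, 13, 12, 12, 4, 4, 3, 3.
15U → rack 1 (remaining 5U)
15U → rack 2 (remaining 5U)
13U → rack 3 (remaining 7U)
13U → rack 4 (remaining 7U)
12U → rack 5 (remaining 8U)
12U → rack 6 (remaining 8U)
4U → rack 1 (remaining 1U)
4U → rack 2 (remaining 1U)
3U → rack 3 (remaining 4U)
3U → rack 3 (remaining 1U)
6 racks × 20U = 120U; used 94U; unused 26U.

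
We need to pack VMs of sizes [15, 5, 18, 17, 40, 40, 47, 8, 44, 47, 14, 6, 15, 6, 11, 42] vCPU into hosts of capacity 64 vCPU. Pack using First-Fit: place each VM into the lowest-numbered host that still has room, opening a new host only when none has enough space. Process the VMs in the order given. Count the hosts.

7

Put 15 vCPU in host 1; 49 vCPU remain.
Put 5 vCPU in host 1; 44 vCPU remain.
Put 18 vCPU in host 1; 26 vCPU remain.
Put 17 vCPU in host 1; 9 vCPU remain.
Put 40 vCPU in host 2; 24 vCPU remain.
Put 40 vCPU in host 3; 24 vCPU remain.
Put 47 vCPU in host 4; 17 vCPU remain.
Put 8 vCPU in host 1; 1 vCPU remain.
Put 44 vCPU in host 5; 20 vCPU remain.
Put 47 vCPU in host 6; 17 vCPU remain.
Put 14 vCPU in host 2; 10 vCPU remain.
Put 6 vCPU in host 2; 4 vCPU remain.
Put 15 vCPU in host 3; 9 vCPU remain.
Put 6 vCPU in host 3; 3 vCPU remain.
Put 11 vCPU in host 4; 6 vCPU remain.
Put 42 vCPU in host 7; 22 vCPU remain.
Final hosts: [15,5,18,17,8] [40,14,6] [40,15,6] [47,11] [44] [47] [42].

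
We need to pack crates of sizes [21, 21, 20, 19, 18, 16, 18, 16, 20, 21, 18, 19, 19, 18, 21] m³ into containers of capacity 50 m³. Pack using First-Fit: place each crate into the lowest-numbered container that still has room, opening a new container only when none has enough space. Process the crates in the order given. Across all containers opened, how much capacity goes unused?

Put 21 m³ in container 1; 29 m³ remain.
Put 21 m³ in container 1; 8 m³ remain.
Put 20 m³ in container 2; 30 m³ remain.
Put 19 m³ in container 2; 11 m³ remain.
Put 18 m³ in container 3; 32 m³ remain.
Put 16 m³ in container 3; 16 m³ remain.
Put 18 m³ in container 4; 32 m³ remain.
Put 16 m³ in container 3; 0 m³ remain.
Put 20 m³ in container 4; 12 m³ remain.
Put 21 m³ in container 5; 29 m³ remain.
Put 18 m³ in container 5; 11 m³ remain.
Put 19 m³ in container 6; 31 m³ remain.
Put 19 m³ in container 6; 12 m³ remain.
Put 18 m³ in container 7; 32 m³ remain.
Put 21 m³ in container 7; 11 m³ remain.
7 containers × 50 m³ = 350 m³; used 285 m³; unused 65 m³.

65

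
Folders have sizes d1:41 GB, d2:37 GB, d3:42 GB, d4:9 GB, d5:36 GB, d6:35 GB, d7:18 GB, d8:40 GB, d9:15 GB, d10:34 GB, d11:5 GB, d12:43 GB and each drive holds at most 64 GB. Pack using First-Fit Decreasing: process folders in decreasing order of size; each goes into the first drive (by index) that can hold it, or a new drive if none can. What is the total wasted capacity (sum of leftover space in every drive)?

157

Sorted descending: 43, 42, 41, 40, 37, 36, 35, 34, 18, 15, 9, 5.
drive 1: place 43 GB, 21 GB left
drive 2: place 42 GB, 22 GB left
drive 3: place 41 GB, 23 GB left
drive 4: place 40 GB, 24 GB left
drive 5: place 37 GB, 27 GB left
drive 6: place 36 GB, 28 GB left
drive 7: place 35 GB, 29 GB left
drive 8: place 34 GB, 30 GB left
drive 1: place 18 GB, 3 GB left
drive 2: place 15 GB, 7 GB left
drive 3: place 9 GB, 14 GB left
drive 2: place 5 GB, 2 GB left
8 drives × 64 GB = 512 GB; used 355 GB; unused 157 GB.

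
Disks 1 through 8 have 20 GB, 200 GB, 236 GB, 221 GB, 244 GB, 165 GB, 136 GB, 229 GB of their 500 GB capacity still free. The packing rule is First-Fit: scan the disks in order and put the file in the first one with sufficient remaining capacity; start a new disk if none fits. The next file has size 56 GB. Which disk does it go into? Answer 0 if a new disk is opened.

2

Disks with room: disk 2 (200 GB), disk 3 (236 GB), disk 4 (221 GB), disk 5 (244 GB), disk 6 (165 GB), disk 7 (136 GB), disk 8 (229 GB).
The first with room is disk 2.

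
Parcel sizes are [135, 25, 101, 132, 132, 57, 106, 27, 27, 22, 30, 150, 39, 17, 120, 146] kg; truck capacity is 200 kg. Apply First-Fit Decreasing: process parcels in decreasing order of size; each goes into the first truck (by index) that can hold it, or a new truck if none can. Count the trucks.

Sorted descending: 150, 146, 135, 132, 132, 120, 106, 101, 57, 39, 30, 27, 27, 25, 22, 17.
Put 150 kg in truck 1; 50 kg remain.
Put 146 kg in truck 2; 54 kg remain.
Put 135 kg in truck 3; 65 kg remain.
Put 132 kg in truck 4; 68 kg remain.
Put 132 kg in truck 5; 68 kg remain.
Put 120 kg in truck 6; 80 kg remain.
Put 106 kg in truck 7; 94 kg remain.
Put 101 kg in truck 8; 99 kg remain.
Put 57 kg in truck 3; 8 kg remain.
Put 39 kg in truck 1; 11 kg remain.
Put 30 kg in truck 2; 24 kg remain.
Put 27 kg in truck 4; 41 kg remain.
Put 27 kg in truck 4; 14 kg remain.
Put 25 kg in truck 5; 43 kg remain.
Put 22 kg in truck 2; 2 kg remain.
Put 17 kg in truck 5; 26 kg remain.
Final trucks: [150,39] [146,30,22] [135,57] [132,27,27] [132,25,17] [120] [106] [101].

8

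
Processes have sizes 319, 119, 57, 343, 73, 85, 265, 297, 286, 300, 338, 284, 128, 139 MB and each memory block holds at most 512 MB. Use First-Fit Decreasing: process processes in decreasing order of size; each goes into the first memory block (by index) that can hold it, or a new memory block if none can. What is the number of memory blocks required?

Sorted descending: 343, 338, 319, 300, 297, 286, 284, 265, 139, 128, 119, 85, 73, 57.
memory block 1: place 343 MB, 169 MB left
memory block 2: place 338 MB, 174 MB left
memory block 3: place 319 MB, 193 MB left
memory block 4: place 300 MB, 212 MB left
memory block 5: place 297 MB, 215 MB left
memory block 6: place 286 MB, 226 MB left
memory block 7: place 284 MB, 228 MB left
memory block 8: place 265 MB, 247 MB left
memory block 1: place 139 MB, 30 MB left
memory block 2: place 128 MB, 46 MB left
memory block 3: place 119 MB, 74 MB left
memory block 4: place 85 MB, 127 MB left
memory block 3: place 73 MB, 1 MB left
memory block 4: place 57 MB, 70 MB left

8 memory blocks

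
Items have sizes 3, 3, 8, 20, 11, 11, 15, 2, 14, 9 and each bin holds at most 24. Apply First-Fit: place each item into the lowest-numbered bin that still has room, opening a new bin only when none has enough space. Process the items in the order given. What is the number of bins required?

5

Put 3 in bin 1; 21 remain.
Put 3 in bin 1; 18 remain.
Put 8 in bin 1; 10 remain.
Put 20 in bin 2; 4 remain.
Put 11 in bin 3; 13 remain.
Put 11 in bin 3; 2 remain.
Put 15 in bin 4; 9 remain.
Put 2 in bin 1; 8 remain.
Put 14 in bin 5; 10 remain.
Put 9 in bin 4; 0 remain.
Final bins: [3,3,8,2] [20] [11,11] [15,9] [14].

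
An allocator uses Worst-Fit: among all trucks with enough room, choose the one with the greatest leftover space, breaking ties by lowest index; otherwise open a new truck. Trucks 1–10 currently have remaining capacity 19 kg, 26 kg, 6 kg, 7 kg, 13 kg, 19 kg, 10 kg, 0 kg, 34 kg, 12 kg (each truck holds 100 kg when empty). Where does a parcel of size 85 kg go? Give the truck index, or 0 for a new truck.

No truck has ≥ 85 kg free, so a new truck is opened.

0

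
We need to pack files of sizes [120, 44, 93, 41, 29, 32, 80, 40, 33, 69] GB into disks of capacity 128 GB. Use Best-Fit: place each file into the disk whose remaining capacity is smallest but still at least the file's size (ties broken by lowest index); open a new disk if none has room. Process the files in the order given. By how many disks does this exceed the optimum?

0

Best-Fit: [120] [44,41,32] [93,29] [80,40] [33,69] → 5 disks.
Total size 581 GB; any packing needs at least ⌈581/128⌉ = 5 disks.
So 5 is already optimal.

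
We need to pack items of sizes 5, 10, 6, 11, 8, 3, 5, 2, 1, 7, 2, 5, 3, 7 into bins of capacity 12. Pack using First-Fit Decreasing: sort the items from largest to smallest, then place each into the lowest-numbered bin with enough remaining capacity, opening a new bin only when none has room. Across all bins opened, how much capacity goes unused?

9

Sorted descending: 11, 10, 8, 7, 7, 6, 5, 5, 5, 3, 3, 2, 2, 1.
11 → bin 1 (remaining 1)
10 → bin 2 (remaining 2)
8 → bin 3 (remaining 4)
7 → bin 4 (remaining 5)
7 → bin 5 (remaining 5)
6 → bin 6 (remaining 6)
5 → bin 4 (remaining 0)
5 → bin 5 (remaining 0)
5 → bin 6 (remaining 1)
3 → bin 3 (remaining 1)
3 → bin 7 (remaining 9)
2 → bin 2 (remaining 0)
2 → bin 7 (remaining 7)
1 → bin 1 (remaining 0)
7 bins × 12 = 84; used 75; unused 9.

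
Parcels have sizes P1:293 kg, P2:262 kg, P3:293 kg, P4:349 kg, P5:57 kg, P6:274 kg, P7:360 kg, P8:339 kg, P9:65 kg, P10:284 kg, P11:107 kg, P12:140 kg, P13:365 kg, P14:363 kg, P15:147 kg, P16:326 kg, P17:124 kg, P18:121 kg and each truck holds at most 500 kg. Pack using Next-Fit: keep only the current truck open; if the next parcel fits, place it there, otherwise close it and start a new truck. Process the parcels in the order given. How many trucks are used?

truck 1: place P1 (293 kg), 207 kg left
truck 2: place P2 (262 kg), 238 kg left
truck 3: place P3 (293 kg), 207 kg left
truck 4: place P4 (349 kg), 151 kg left
truck 4: place P5 (57 kg), 94 kg left
truck 5: place P6 (274 kg), 226 kg left
truck 6: place P7 (360 kg), 140 kg left
truck 7: place P8 (339 kg), 161 kg left
truck 7: place P9 (65 kg), 96 kg left
truck 8: place P10 (284 kg), 216 kg left
truck 8: place P11 (107 kg), 109 kg left
truck 9: place P12 (140 kg), 360 kg left
truck 10: place P13 (365 kg), 135 kg left
truck 11: place P14 (363 kg), 137 kg left
truck 12: place P15 (147 kg), 353 kg left
truck 12: place P16 (326 kg), 27 kg left
truck 13: place P17 (124 kg), 376 kg left
truck 13: place P18 (121 kg), 255 kg left
Final trucks: [293] [262] [293] [349,57] [274] [360] [339,65] [284,107] [140] [365] [363] [147,326] [124,121].

13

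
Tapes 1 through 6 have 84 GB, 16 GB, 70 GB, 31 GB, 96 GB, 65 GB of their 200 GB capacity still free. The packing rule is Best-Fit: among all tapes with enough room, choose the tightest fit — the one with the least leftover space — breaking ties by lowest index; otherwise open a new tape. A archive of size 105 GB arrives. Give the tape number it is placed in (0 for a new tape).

0

No tape has ≥ 105 GB free, so a new tape is opened.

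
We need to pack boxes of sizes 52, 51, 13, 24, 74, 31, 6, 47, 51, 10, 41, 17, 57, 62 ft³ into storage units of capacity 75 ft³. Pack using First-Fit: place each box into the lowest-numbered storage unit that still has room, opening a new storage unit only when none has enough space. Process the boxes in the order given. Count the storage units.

storage unit 1: place 52 ft³, 23 ft³ left
storage unit 2: place 51 ft³, 24 ft³ left
storage unit 1: place 13 ft³, 10 ft³ left
storage unit 2: place 24 ft³, 0 ft³ left
storage unit 3: place 74 ft³, 1 ft³ left
storage unit 4: place 31 ft³, 44 ft³ left
storage unit 1: place 6 ft³, 4 ft³ left
storage unit 5: place 47 ft³, 28 ft³ left
storage unit 6: place 51 ft³, 24 ft³ left
storage unit 4: place 10 ft³, 34 ft³ left
storage unit 7: place 41 ft³, 34 ft³ left
storage unit 4: place 17 ft³, 17 ft³ left
storage unit 8: place 57 ft³, 18 ft³ left
storage unit 9: place 62 ft³, 13 ft³ left

9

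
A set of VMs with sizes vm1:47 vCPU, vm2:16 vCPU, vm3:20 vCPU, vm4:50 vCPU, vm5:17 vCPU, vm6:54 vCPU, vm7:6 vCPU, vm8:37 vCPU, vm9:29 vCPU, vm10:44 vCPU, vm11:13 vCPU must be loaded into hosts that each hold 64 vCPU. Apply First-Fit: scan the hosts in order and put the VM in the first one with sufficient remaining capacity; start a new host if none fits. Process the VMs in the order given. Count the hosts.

7 hosts

host 1: place vm1 (47 vCPU), 17 vCPU left
host 1: place vm2 (16 vCPU), 1 vCPU left
host 2: place vm3 (20 vCPU), 44 vCPU left
host 3: place vm4 (50 vCPU), 14 vCPU left
host 2: place vm5 (17 vCPU), 27 vCPU left
host 4: place vm6 (54 vCPU), 10 vCPU left
host 2: place vm7 (6 vCPU), 21 vCPU left
host 5: place vm8 (37 vCPU), 27 vCPU left
host 6: place vm9 (29 vCPU), 35 vCPU left
host 7: place vm10 (44 vCPU), 20 vCPU left
host 2: place vm11 (13 vCPU), 8 vCPU left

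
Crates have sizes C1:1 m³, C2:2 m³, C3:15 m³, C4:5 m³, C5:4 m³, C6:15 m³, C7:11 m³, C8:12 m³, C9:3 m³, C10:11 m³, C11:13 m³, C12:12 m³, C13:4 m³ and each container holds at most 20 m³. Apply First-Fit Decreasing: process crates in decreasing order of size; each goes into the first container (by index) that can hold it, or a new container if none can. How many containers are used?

7 containers

Sorted descending: 15, 15, 13, 12, 12, 11, 11, 5, 4, 4, 3, 2, 1.
container 1: place 15 m³, 5 m³ left
container 2: place 15 m³, 5 m³ left
container 3: place 13 m³, 7 m³ left
container 4: place 12 m³, 8 m³ left
container 5: place 12 m³, 8 m³ left
container 6: place 11 m³, 9 m³ left
container 7: place 11 m³, 9 m³ left
container 1: place 5 m³, 0 m³ left
container 2: place 4 m³, 1 m³ left
container 3: place 4 m³, 3 m³ left
container 3: place 3 m³, 0 m³ left
container 4: place 2 m³, 6 m³ left
container 2: place 1 m³, 0 m³ left
Final containers: [15,5] [15,4,1] [13,4,3] [12,2] [12] [11] [11].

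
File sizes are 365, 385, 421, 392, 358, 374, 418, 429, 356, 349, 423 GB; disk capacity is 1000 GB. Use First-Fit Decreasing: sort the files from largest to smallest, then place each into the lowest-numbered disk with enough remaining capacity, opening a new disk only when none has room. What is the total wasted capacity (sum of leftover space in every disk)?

Sorted descending: 429, 423, 421, 418, 392, 385, 374, 365, 358, 356, 349.
429 GB → disk 1 (remaining 571 GB)
423 GB → disk 1 (remaining 148 GB)
421 GB → disk 2 (remaining 579 GB)
418 GB → disk 2 (remaining 161 GB)
392 GB → disk 3 (remaining 608 GB)
385 GB → disk 3 (remaining 223 GB)
374 GB → disk 4 (remaining 626 GB)
365 GB → disk 4 (remaining 261 GB)
358 GB → disk 5 (remaining 642 GB)
356 GB → disk 5 (remaining 286 GB)
349 GB → disk 6 (remaining 651 GB)
6 disks × 1000 GB = 6000 GB; used 4270 GB; unused 1730 GB.

1730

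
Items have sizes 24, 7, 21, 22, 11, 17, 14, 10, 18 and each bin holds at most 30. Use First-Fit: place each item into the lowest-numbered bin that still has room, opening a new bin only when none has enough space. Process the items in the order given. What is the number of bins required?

bin 1: place 24, 6 left
bin 2: place 7, 23 left
bin 2: place 21, 2 left
bin 3: place 22, 8 left
bin 4: place 11, 19 left
bin 4: place 17, 2 left
bin 5: place 14, 16 left
bin 5: place 10, 6 left
bin 6: place 18, 12 left

6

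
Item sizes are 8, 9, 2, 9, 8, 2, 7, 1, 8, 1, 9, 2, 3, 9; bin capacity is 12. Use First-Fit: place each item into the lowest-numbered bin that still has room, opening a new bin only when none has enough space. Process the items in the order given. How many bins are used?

8

bin 1: place 8, 4 left
bin 2: place 9, 3 left
bin 1: place 2, 2 left
bin 3: place 9, 3 left
bin 4: place 8, 4 left
bin 1: place 2, 0 left
bin 5: place 7, 5 left
bin 2: place 1, 2 left
bin 6: place 8, 4 left
bin 2: place 1, 1 left
bin 7: place 9, 3 left
bin 3: place 2, 1 left
bin 4: place 3, 1 left
bin 8: place 9, 3 left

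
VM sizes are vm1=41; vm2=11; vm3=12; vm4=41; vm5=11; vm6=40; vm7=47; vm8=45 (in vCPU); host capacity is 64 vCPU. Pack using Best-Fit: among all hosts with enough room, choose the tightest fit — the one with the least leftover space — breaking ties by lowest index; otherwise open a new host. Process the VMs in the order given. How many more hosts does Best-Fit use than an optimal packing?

0

Best-Fit: [41,11,12] [41,11] [40] [47] [45] → 5 hosts.
5 VMs exceed 32 vCPU (half the capacity), and no two of those can share a host, so at least 5 hosts are needed.
So 5 is already optimal.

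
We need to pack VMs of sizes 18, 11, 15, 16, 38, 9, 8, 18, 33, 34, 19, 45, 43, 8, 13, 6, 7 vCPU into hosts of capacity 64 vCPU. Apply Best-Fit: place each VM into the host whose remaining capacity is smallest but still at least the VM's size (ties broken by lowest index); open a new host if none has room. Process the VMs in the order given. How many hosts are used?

Put 18 vCPU in host 1; 46 vCPU remain.
Put 11 vCPU in host 1; 35 vCPU remain.
Put 15 vCPU in host 1; 20 vCPU remain.
Put 16 vCPU in host 1; 4 vCPU remain.
Put 38 vCPU in host 2; 26 vCPU remain.
Put 9 vCPU in host 2; 17 vCPU remain.
Put 8 vCPU in host 2; 9 vCPU remain.
Put 18 vCPU in host 3; 46 vCPU remain.
Put 33 vCPU in host 3; 13 vCPU remain.
Put 34 vCPU in host 4; 30 vCPU remain.
Put 19 vCPU in host 4; 11 vCPU remain.
Put 45 vCPU in host 5; 19 vCPU remain.
Put 43 vCPU in host 6; 21 vCPU remain.
Put 8 vCPU in host 2; 1 vCPU remain.
Put 13 vCPU in host 3; 0 vCPU remain.
Put 6 vCPU in host 4; 5 vCPU remain.
Put 7 vCPU in host 5; 12 vCPU remain.
Final hosts: [18,11,15,16] [38,9,8,8] [18,33,13] [34,19,6] [45,7] [43].

6 hosts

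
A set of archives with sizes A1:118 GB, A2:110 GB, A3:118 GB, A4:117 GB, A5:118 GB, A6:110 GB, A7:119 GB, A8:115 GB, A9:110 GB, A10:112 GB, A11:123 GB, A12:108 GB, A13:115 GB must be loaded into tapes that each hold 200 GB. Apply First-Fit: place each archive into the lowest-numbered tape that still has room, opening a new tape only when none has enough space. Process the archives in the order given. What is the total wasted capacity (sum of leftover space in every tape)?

1107

Put A1 (118 GB) in tape 1; 82 GB remain.
Put A2 (110 GB) in tape 2; 90 GB remain.
Put A3 (118 GB) in tape 3; 82 GB remain.
Put A4 (117 GB) in tape 4; 83 GB remain.
Put A5 (118 GB) in tape 5; 82 GB remain.
Put A6 (110 GB) in tape 6; 90 GB remain.
Put A7 (119 GB) in tape 7; 81 GB remain.
Put A8 (115 GB) in tape 8; 85 GB remain.
Put A9 (110 GB) in tape 9; 90 GB remain.
Put A10 (112 GB) in tape 10; 88 GB remain.
Put A11 (123 GB) in tape 11; 77 GB remain.
Put A12 (108 GB) in tape 12; 92 GB remain.
Put A13 (115 GB) in tape 13; 85 GB remain.
13 tapes × 200 GB = 2600 GB; used 1493 GB; unused 1107 GB.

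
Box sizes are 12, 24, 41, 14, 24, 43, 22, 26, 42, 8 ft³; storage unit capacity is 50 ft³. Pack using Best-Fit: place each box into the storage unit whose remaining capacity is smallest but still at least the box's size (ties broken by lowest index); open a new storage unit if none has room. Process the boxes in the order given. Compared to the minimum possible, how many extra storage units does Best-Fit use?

0

Best-Fit: [12,24,14] [41] [24,22] [43] [26] [42,8] → 6 storage units.
Total size 256 ft³; any packing needs at least ⌈256/50⌉ = 6 storage units.
So 6 is already optimal.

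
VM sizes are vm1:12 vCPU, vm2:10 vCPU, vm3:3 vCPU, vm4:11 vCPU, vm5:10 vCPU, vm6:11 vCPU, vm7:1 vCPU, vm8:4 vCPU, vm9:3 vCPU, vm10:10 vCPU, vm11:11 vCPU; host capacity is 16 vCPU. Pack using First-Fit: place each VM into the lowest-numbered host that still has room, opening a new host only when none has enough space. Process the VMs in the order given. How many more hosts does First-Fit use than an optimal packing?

First-Fit: [12,3,1] [10,4] [11,3] [10] [11] [10] [11] → 7 hosts.
7 VMs exceed 8 vCPU (half the capacity), and no two of those can share a host, so at least 7 hosts are needed.
So 7 is already optimal.

0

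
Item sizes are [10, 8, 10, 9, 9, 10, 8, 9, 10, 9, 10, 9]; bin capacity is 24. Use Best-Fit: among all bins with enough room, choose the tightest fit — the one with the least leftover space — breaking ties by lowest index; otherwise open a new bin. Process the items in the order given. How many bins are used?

Put 10 in bin 1; 14 remain.
Put 8 in bin 1; 6 remain.
Put 10 in bin 2; 14 remain.
Put 9 in bin 2; 5 remain.
Put 9 in bin 3; 15 remain.
Put 10 in bin 3; 5 remain.
Put 8 in bin 4; 16 remain.
Put 9 in bin 4; 7 remain.
Put 10 in bin 5; 14 remain.
Put 9 in bin 5; 5 remain.
Put 10 in bin 6; 14 remain.
Put 9 in bin 6; 5 remain.
Final bins: [10,8] [10,9] [9,10] [8,9] [10,9] [10,9].

6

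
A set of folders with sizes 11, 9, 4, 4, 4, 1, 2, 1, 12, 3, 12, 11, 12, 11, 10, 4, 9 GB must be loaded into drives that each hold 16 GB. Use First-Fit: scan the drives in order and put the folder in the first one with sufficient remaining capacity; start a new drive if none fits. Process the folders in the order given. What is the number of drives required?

9 drives

11 GB → drive 1 (remaining 5 GB)
9 GB → drive 2 (remaining 7 GB)
4 GB → drive 1 (remaining 1 GB)
4 GB → drive 2 (remaining 3 GB)
4 GB → drive 3 (remaining 12 GB)
1 GB → drive 1 (remaining 0 GB)
2 GB → drive 2 (remaining 1 GB)
1 GB → drive 2 (remaining 0 GB)
12 GB → drive 3 (remaining 0 GB)
3 GB → drive 4 (remaining 13 GB)
12 GB → drive 4 (remaining 1 GB)
11 GB → drive 5 (remaining 5 GB)
12 GB → drive 6 (remaining 4 GB)
11 GB → drive 7 (remaining 5 GB)
10 GB → drive 8 (remaining 6 GB)
4 GB → drive 5 (remaining 1 GB)
9 GB → drive 9 (remaining 7 GB)
Final drives: [11,4,1] [9,4,2,1] [4,12] [3,12] [11,4] [12] [11] [10] [9].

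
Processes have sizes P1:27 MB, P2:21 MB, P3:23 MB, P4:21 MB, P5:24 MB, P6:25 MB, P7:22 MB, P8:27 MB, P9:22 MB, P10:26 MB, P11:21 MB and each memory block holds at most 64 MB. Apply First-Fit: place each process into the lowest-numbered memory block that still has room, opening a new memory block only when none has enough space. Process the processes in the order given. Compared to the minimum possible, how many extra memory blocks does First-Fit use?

1

First-Fit: [27,21] [23,21] [24,25] [22,27] [22,26] [21] → 6 memory blocks.
Total size 259 MB; any packing needs at least ⌈259/64⌉ = 5 memory blocks.
An optimal packing achieves that bound: [27,27] [26,25] [24,23] [22,22] [21,21,21] → 5 memory blocks.
Excess: 6 − 5 = 1.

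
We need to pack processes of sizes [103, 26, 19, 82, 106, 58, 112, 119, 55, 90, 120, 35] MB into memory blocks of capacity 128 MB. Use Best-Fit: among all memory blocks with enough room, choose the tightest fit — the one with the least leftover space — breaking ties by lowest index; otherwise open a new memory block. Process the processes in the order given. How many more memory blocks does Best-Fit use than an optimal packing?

0

Best-Fit: [103,19] [26,82] [106] [58,55] [112] [119] [90,35] [120] → 8 memory blocks.
Total size 925 MB; any packing needs at least ⌈925/128⌉ = 8 memory blocks.
So 8 is already optimal.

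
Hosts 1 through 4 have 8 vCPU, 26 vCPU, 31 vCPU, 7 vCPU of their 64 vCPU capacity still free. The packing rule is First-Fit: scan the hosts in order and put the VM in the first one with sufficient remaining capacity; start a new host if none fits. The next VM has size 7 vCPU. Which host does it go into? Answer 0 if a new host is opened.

1

Hosts with room: host 1 (8 vCPU), host 2 (26 vCPU), host 3 (31 vCPU), host 4 (7 vCPU).
The first with room is host 1.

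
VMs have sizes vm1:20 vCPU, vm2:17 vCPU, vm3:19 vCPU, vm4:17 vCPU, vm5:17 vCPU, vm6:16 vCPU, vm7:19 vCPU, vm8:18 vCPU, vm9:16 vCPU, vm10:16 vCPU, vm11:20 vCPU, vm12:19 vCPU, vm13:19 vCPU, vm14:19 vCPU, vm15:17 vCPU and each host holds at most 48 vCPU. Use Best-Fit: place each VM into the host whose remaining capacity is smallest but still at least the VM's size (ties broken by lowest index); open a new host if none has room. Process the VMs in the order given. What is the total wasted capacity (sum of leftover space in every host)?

Put vm1 (20 vCPU) in host 1; 28 vCPU remain.
Put vm2 (17 vCPU) in host 1; 11 vCPU remain.
Put vm3 (19 vCPU) in host 2; 29 vCPU remain.
Put vm4 (17 vCPU) in host 2; 12 vCPU remain.
Put vm5 (17 vCPU) in host 3; 31 vCPU remain.
Put vm6 (16 vCPU) in host 3; 15 vCPU remain.
Put vm7 (19 vCPU) in host 4; 29 vCPU remain.
Put vm8 (18 vCPU) in host 4; 11 vCPU remain.
Put vm9 (16 vCPU) in host 5; 32 vCPU remain.
Put vm10 (16 vCPU) in host 5; 16 vCPU remain.
Put vm11 (20 vCPU) in host 6; 28 vCPU remain.
Put vm12 (19 vCPU) in host 6; 9 vCPU remain.
Put vm13 (19 vCPU) in host 7; 29 vCPU remain.
Put vm14 (19 vCPU) in host 7; 10 vCPU remain.
Put vm15 (17 vCPU) in host 8; 31 vCPU remain.
8 hosts × 48 vCPU = 384 vCPU; used 269 vCPU; unused 115 vCPU.

115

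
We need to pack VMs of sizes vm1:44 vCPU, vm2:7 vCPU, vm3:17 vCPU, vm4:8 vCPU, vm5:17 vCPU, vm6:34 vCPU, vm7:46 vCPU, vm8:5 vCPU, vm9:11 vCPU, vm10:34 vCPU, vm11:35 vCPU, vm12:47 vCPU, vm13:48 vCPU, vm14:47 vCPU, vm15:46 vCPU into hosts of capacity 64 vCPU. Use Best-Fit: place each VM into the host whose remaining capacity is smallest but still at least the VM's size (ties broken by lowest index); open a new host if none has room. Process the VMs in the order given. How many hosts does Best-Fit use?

10 hosts

Put vm1 (44 vCPU) in host 1; 20 vCPU remain.
Put vm2 (7 vCPU) in host 1; 13 vCPU remain.
Put vm3 (17 vCPU) in host 2; 47 vCPU remain.
Put vm4 (8 vCPU) in host 1; 5 vCPU remain.
Put vm5 (17 vCPU) in host 2; 30 vCPU remain.
Put vm6 (34 vCPU) in host 3; 30 vCPU remain.
Put vm7 (46 vCPU) in host 4; 18 vCPU remain.
Put vm8 (5 vCPU) in host 1; 0 vCPU remain.
Put vm9 (11 vCPU) in host 4; 7 vCPU remain.
Put vm10 (34 vCPU) in host 5; 30 vCPU remain.
Put vm11 (35 vCPU) in host 6; 29 vCPU remain.
Put vm12 (47 vCPU) in host 7; 17 vCPU remain.
Put vm13 (48 vCPU) in host 8; 16 vCPU remain.
Put vm14 (47 vCPU) in host 9; 17 vCPU remain.
Put vm15 (46 vCPU) in host 10; 18 vCPU remain.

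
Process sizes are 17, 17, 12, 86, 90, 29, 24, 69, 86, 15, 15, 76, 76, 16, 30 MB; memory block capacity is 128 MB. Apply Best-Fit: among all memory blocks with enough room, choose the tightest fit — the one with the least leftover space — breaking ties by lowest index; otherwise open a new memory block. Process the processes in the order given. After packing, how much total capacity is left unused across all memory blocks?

110

memory block 1: place 17 MB, 111 MB left
memory block 1: place 17 MB, 94 MB left
memory block 1: place 12 MB, 82 MB left
memory block 2: place 86 MB, 42 MB left
memory block 3: place 90 MB, 38 MB left
memory block 3: place 29 MB, 9 MB left
memory block 2: place 24 MB, 18 MB left
memory block 1: place 69 MB, 13 MB left
memory block 4: place 86 MB, 42 MB left
memory block 2: place 15 MB, 3 MB left
memory block 4: place 15 MB, 27 MB left
memory block 5: place 76 MB, 52 MB left
memory block 6: place 76 MB, 52 MB left
memory block 4: place 16 MB, 11 MB left
memory block 5: place 30 MB, 22 MB left
6 memory blocks × 128 MB = 768 MB; used 658 MB; unused 110 MB.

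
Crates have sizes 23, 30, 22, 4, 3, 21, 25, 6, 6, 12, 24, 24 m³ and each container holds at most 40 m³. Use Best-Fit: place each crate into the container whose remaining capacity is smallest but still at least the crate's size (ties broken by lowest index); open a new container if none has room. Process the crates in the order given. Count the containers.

7

container 1: place 23 m³, 17 m³ left
container 2: place 30 m³, 10 m³ left
container 3: place 22 m³, 18 m³ left
container 2: place 4 m³, 6 m³ left
container 2: place 3 m³, 3 m³ left
container 4: place 21 m³, 19 m³ left
container 5: place 25 m³, 15 m³ left
container 5: place 6 m³, 9 m³ left
container 5: place 6 m³, 3 m³ left
container 1: place 12 m³, 5 m³ left
container 6: place 24 m³, 16 m³ left
container 7: place 24 m³, 16 m³ left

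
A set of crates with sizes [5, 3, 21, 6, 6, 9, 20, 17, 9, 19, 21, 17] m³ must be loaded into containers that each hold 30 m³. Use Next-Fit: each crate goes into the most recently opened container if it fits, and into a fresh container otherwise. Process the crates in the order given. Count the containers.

7 containers

container 1: place 5 m³, 25 m³ left
container 1: place 3 m³, 22 m³ left
container 1: place 21 m³, 1 m³ left
container 2: place 6 m³, 24 m³ left
container 2: place 6 m³, 18 m³ left
container 2: place 9 m³, 9 m³ left
container 3: place 20 m³, 10 m³ left
container 4: place 17 m³, 13 m³ left
container 4: place 9 m³, 4 m³ left
container 5: place 19 m³, 11 m³ left
container 6: place 21 m³, 9 m³ left
container 7: place 17 m³, 13 m³ left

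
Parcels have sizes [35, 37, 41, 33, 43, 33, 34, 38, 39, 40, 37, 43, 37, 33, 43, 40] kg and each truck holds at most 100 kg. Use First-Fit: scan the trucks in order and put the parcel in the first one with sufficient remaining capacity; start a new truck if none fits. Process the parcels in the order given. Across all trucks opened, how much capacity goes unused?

194

Put 35 kg in truck 1; 65 kg remain.
Put 37 kg in truck 1; 28 kg remain.
Put 41 kg in truck 2; 59 kg remain.
Put 33 kg in truck 2; 26 kg remain.
Put 43 kg in truck 3; 57 kg remain.
Put 33 kg in truck 3; 24 kg remain.
Put 34 kg in truck 4; 66 kg remain.
Put 38 kg in truck 4; 28 kg remain.
Put 39 kg in truck 5; 61 kg remain.
Put 40 kg in truck 5; 21 kg remain.
Put 37 kg in truck 6; 63 kg remain.
Put 43 kg in truck 6; 20 kg remain.
Put 37 kg in truck 7; 63 kg remain.
Put 33 kg in truck 7; 30 kg remain.
Put 43 kg in truck 8; 57 kg remain.
Put 40 kg in truck 8; 17 kg remain.
8 trucks × 100 kg = 800 kg; used 606 kg; unused 194 kg.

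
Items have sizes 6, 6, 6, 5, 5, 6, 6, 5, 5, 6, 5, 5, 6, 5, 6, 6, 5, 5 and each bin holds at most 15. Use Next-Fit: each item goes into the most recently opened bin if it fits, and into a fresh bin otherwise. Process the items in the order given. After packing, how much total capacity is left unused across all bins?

6 → bin 1 (remaining 9)
6 → bin 1 (remaining 3)
6 → bin 2 (remaining 9)
5 → bin 2 (remaining 4)
5 → bin 3 (remaining 10)
6 → bin 3 (remaining 4)
6 → bin 4 (remaining 9)
5 → bin 4 (remaining 4)
5 → bin 5 (remaining 10)
6 → bin 5 (remaining 4)
5 → bin 6 (remaining 10)
5 → bin 6 (remaining 5)
6 → bin 7 (remaining 9)
5 → bin 7 (remaining 4)
6 → bin 8 (remaining 9)
6 → bin 8 (remaining 3)
5 → bin 9 (remaining 10)
5 → bin 9 (remaining 5)
9 bins × 15 = 135; used 99; unused 36.

36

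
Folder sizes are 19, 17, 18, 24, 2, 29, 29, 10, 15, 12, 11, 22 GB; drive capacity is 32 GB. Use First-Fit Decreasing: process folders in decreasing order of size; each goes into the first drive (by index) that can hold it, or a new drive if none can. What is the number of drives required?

7

Sorted descending: 29, 29, 24, 22, 19, 18, 17, 15, 12, 11, 10, 2.
29 GB → drive 1 (remaining 3 GB)
29 GB → drive 2 (remaining 3 GB)
24 GB → drive 3 (remaining 8 GB)
22 GB → drive 4 (remaining 10 GB)
19 GB → drive 5 (remaining 13 GB)
18 GB → drive 6 (remaining 14 GB)
17 GB → drive 7 (remaining 15 GB)
15 GB → drive 7 (remaining 0 GB)
12 GB → drive 5 (remaining 1 GB)
11 GB → drive 6 (remaining 3 GB)
10 GB → drive 4 (remaining 0 GB)
2 GB → drive 1 (remaining 1 GB)
Final drives: [29,2] [29] [24] [22,10] [19,12] [18,11] [17,15].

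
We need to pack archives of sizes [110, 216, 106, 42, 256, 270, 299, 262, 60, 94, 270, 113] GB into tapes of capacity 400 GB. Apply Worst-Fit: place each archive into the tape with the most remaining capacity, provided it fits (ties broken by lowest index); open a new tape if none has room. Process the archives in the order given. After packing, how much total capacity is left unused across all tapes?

Put 110 GB in tape 1; 290 GB remain.
Put 216 GB in tape 1; 74 GB remain.
Put 106 GB in tape 2; 294 GB remain.
Put 42 GB in tape 2; 252 GB remain.
Put 256 GB in tape 3; 144 GB remain.
Put 270 GB in tape 4; 130 GB remain.
Put 299 GB in tape 5; 101 GB remain.
Put 262 GB in tape 6; 138 GB remain.
Put 60 GB in tape 2; 192 GB remain.
Put 94 GB in tape 2; 98 GB remain.
Put 270 GB in tape 7; 130 GB remain.
Put 113 GB in tape 3; 31 GB remain.
7 tapes × 400 GB = 2800 GB; used 2098 GB; unused 702 GB.

702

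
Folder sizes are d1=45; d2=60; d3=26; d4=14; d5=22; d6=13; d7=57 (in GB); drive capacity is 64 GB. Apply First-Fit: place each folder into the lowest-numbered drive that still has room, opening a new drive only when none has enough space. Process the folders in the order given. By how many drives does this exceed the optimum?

0

First-Fit: [45,14] [60] [26,22,13] [57] → 4 drives.
Total size 237 GB; any packing needs at least ⌈237/64⌉ = 4 drives.
So 4 is already optimal.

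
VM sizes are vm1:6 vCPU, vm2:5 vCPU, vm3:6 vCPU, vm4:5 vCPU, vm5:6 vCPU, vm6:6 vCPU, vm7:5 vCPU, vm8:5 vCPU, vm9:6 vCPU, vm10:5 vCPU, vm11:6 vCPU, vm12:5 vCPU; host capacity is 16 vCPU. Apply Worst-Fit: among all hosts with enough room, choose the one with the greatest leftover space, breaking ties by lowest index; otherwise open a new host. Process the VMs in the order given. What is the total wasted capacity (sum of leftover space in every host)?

Put vm1 (6 vCPU) in host 1; 10 vCPU remain.
Put vm2 (5 vCPU) in host 1; 5 vCPU remain.
Put vm3 (6 vCPU) in host 2; 10 vCPU remain.
Put vm4 (5 vCPU) in host 2; 5 vCPU remain.
Put vm5 (6 vCPU) in host 3; 10 vCPU remain.
Put vm6 (6 vCPU) in host 3; 4 vCPU remain.
Put vm7 (5 vCPU) in host 1; 0 vCPU remain.
Put vm8 (5 vCPU) in host 2; 0 vCPU remain.
Put vm9 (6 vCPU) in host 4; 10 vCPU remain.
Put vm10 (5 vCPU) in host 4; 5 vCPU remain.
Put vm11 (6 vCPU) in host 5; 10 vCPU remain.
Put vm12 (5 vCPU) in host 5; 5 vCPU remain.
5 hosts × 16 vCPU = 80 vCPU; used 66 vCPU; unused 14 vCPU.

14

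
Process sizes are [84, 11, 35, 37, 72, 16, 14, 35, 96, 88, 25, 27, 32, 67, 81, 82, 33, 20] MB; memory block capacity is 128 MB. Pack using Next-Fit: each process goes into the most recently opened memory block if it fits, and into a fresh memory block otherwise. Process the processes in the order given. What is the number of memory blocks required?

10 memory blocks

memory block 1: place 84 MB, 44 MB left
memory block 1: place 11 MB, 33 MB left
memory block 2: place 35 MB, 93 MB left
memory block 2: place 37 MB, 56 MB left
memory block 3: place 72 MB, 56 MB left
memory block 3: place 16 MB, 40 MB left
memory block 3: place 14 MB, 26 MB left
memory block 4: place 35 MB, 93 MB left
memory block 5: place 96 MB, 32 MB left
memory block 6: place 88 MB, 40 MB left
memory block 6: place 25 MB, 15 MB left
memory block 7: place 27 MB, 101 MB left
memory block 7: place 32 MB, 69 MB left
memory block 7: place 67 MB, 2 MB left
memory block 8: place 81 MB, 47 MB left
memory block 9: place 82 MB, 46 MB left
memory block 9: place 33 MB, 13 MB left
memory block 10: place 20 MB, 108 MB left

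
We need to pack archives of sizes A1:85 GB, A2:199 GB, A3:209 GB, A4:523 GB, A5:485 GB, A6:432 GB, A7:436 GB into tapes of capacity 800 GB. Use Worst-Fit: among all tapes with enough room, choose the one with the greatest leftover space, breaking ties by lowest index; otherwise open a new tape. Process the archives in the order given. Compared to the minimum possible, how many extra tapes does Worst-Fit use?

Worst-Fit: [85,199,209] [523] [485] [432] [436] → 5 tapes.
4 archives exceed 400 GB (half the capacity), and no two of those can share a tape, so at least 4 tapes are needed.
An optimal packing achieves that bound: [523,209] [485,199,85] [436] [432] → 4 tapes.
Excess: 5 − 4 = 1.

1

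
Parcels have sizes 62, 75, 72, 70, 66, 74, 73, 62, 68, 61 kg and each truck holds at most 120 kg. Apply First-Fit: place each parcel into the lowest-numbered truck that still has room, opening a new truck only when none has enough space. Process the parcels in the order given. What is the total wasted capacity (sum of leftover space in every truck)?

Put 62 kg in truck 1; 58 kg remain.
Put 75 kg in truck 2; 45 kg remain.
Put 72 kg in truck 3; 48 kg remain.
Put 70 kg in truck 4; 50 kg remain.
Put 66 kg in truck 5; 54 kg remain.
Put 74 kg in truck 6; 46 kg remain.
Put 73 kg in truck 7; 47 kg remain.
Put 62 kg in truck 8; 58 kg remain.
Put 68 kg in truck 9; 52 kg remain.
Put 61 kg in truck 10; 59 kg remain.
10 trucks × 120 kg = 1200 kg; used 683 kg; unused 517 kg.

517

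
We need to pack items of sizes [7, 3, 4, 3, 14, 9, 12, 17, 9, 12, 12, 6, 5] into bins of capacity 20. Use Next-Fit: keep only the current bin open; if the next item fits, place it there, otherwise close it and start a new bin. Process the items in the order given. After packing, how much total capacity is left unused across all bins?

67

Put 7 in bin 1; 13 remain.
Put 3 in bin 1; 10 remain.
Put 4 in bin 1; 6 remain.
Put 3 in bin 1; 3 remain.
Put 14 in bin 2; 6 remain.
Put 9 in bin 3; 11 remain.
Put 12 in bin 4; 8 remain.
Put 17 in bin 5; 3 remain.
Put 9 in bin 6; 11 remain.
Put 12 in bin 7; 8 remain.
Put 12 in bin 8; 8 remain.
Put 6 in bin 8; 2 remain.
Put 5 in bin 9; 15 remain.
9 bins × 20 = 180; used 113; unused 67.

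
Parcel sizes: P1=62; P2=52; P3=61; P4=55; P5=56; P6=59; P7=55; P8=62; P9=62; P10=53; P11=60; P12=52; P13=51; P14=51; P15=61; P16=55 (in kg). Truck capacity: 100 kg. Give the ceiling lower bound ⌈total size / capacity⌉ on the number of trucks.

Total size = 62 + 52 + 61 + 55 + 56 + 59 + 55 + 62 + 62 + 53 + 60 + 52 + 51 + 51 + 61 + 55 = 907 kg.
⌈907 / 100⌉ = 10.

10 trucks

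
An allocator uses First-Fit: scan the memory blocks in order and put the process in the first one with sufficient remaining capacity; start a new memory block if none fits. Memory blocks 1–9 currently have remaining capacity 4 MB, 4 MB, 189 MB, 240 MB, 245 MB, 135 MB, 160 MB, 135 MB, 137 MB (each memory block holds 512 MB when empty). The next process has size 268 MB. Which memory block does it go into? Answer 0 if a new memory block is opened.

No memory block has ≥ 268 MB free, so a new memory block is opened.

0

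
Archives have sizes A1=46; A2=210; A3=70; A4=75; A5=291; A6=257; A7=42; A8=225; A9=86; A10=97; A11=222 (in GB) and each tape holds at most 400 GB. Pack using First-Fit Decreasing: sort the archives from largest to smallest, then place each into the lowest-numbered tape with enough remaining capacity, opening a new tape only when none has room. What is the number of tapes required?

5

Sorted descending: 291, 257, 225, 222, 210, 97, 86, 75, 70, 46, 42.
Put 291 GB in tape 1; 109 GB remain.
Put 257 GB in tape 2; 143 GB remain.
Put 225 GB in tape 3; 175 GB remain.
Put 222 GB in tape 4; 178 GB remain.
Put 210 GB in tape 5; 190 GB remain.
Put 97 GB in tape 1; 12 GB remain.
Put 86 GB in tape 2; 57 GB remain.
Put 75 GB in tape 3; 100 GB remain.
Put 70 GB in tape 3; 30 GB remain.
Put 46 GB in tape 2; 11 GB remain.
Put 42 GB in tape 4; 136 GB remain.
Final tapes: [291,97] [257,86,46] [225,75,70] [222,42] [210].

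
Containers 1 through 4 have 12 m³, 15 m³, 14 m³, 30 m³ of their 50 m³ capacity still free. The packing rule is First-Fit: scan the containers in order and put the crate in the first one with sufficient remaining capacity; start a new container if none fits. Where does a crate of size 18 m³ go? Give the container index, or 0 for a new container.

Containers with room: container 4 (30 m³).
The first with room is container 4.

4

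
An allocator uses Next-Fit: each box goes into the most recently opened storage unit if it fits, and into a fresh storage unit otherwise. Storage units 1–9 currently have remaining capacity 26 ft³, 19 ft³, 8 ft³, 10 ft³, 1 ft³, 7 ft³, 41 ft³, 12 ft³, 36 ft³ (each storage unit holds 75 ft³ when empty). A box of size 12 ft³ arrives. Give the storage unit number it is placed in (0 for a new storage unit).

Next-Fit only looks at storage unit 9, which has 36 ft³ free.
12 ft³ fits there.

9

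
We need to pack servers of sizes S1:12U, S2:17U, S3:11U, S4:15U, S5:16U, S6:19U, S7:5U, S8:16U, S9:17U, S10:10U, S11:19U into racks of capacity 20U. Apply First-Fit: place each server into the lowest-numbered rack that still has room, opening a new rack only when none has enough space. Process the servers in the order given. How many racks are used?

10

Put S1 (12U) in rack 1; 8U remain.
Put S2 (17U) in rack 2; 3U remain.
Put S3 (11U) in rack 3; 9U remain.
Put S4 (15U) in rack 4; 5U remain.
Put S5 (16U) in rack 5; 4U remain.
Put S6 (19U) in rack 6; 1U remain.
Put S7 (5U) in rack 1; 3U remain.
Put S8 (16U) in rack 7; 4U remain.
Put S9 (17U) in rack 8; 3U remain.
Put S10 (10U) in rack 9; 10U remain.
Put S11 (19U) in rack 10; 1U remain.
Final racks: [12,5] [17] [11] [15] [16] [19] [16] [17] [10] [19].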